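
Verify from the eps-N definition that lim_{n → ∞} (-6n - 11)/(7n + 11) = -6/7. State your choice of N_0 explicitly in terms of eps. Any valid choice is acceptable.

N_0 = (11/49)/eps

Let eps > 0. For n ≥ 1, |(-6n - 11)/(7n + 11) + 6/7| = |-11|/(7(7n + 11)) = 11/(7(7n + 11)).
Since 7n + 11 ≥ 7n for n ≥ 1, this is ≤ 11/(7·7n) = (11/49)/n.
So |(-6n - 11)/(7n + 11) + 6/7| < eps whenever n > (11/49)/eps.
Take N_0 = (11/49)/eps. If n > N_0 then |(-6n - 11)/(7n + 11) + 6/7| ≤ (11/49)/n < eps.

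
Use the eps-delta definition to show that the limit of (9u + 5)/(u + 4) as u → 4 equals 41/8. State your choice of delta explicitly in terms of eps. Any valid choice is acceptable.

delta = min(4, (32/31)eps)

Suppose eps > 0. We want delta > 0 with 0 < |u − 4| < delta ⇒ |(9u + 5)/(u + 4) − (41/8)| < eps.
Combining over a common denominator, (9u + 5)/(u + 4) − (41/8) = [(9u + 5)·8 − 41·(u + 4)] / [8·(u + 4)] = 31(u − 4) / (8(u + 4)).
So |(9u + 5)/(u + 4) − (41/8)| = 31|u − 4| / (8·|u + 4|).
Require delta ≤ 4, so |u + 4| ≥ |8| − |u − 4| > 8 − 4 = 4.
Hence |(9u + 5)/(u + 4) − (41/8)| < 31|u − 4|/(8·4) = (31/32)|u − 4|, which is < eps once |u − 4| < (32/31)eps.
Take delta = min(4, (32/31)eps). Then 0 < |u − 4| < delta forces both bounds, so |(9u + 5)/(u + 4) − (41/8)| < eps.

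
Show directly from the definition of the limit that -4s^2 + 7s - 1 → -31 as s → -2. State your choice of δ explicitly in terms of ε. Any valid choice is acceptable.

δ = min(1, ε/27)

Let ε > 0. We want δ > 0 such that 0 < |s + 2| < δ implies |(-4s^2 + 7s - 1) + 31| < ε.
(-4s^2 + 7s - 1) + 31 = -4s^2 + 7s + 30 = (s + 2)(-4s + 15).
So |(-4s^2 + 7s - 1) + 31| = |s + 2|·|-4s + 15|.
Assume first that |s + 2| < 1, so |s| < 3. Then |-4s + 15| ≤ 4·3 + 15 = 27.
Hence |(-4s^2 + 7s - 1) + 31| ≤ 27|s + 2| < ε provided |s + 2| < ε/27.
Choosing δ = min(1, ε/27) ensures both conditions, hence |(-4s^2 + 7s - 1) + 31| < ε.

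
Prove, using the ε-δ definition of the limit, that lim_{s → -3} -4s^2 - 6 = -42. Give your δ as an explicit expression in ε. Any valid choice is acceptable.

Suppose ε > 0. We want δ > 0 such that 0 < |s + 3| < δ implies |(-4s^2 - 6) + 42| < ε.
(-4s^2 - 6) + 42 = -4s^2 + 36 = (s + 3)(-4s + 12).
So |(-4s^2 - 6) + 42| = |s + 3|·|-4s + 12|.
Require δ ≤ 1. Then |s + 3| < 1 gives |s| < 4, and by the triangle inequality |-4s + 12| ≤ 4·4 + 12 = 28.
Hence |(-4s^2 - 6) + 42| ≤ 28|s + 3| < ε provided |s + 3| < ε/28.
Take δ = min(1, ε/28). Then 0 < |s + 3| < δ gives both |s + 3| < 1 and |s + 3| < ε/28, so |(-4s^2 - 6) + 42| < ε.

δ = min(1, ε/28)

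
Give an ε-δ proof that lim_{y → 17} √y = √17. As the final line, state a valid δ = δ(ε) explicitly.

δ = min(17, √17·ε)

Let ε > 0. We want δ > 0 such that 0 < |y − 17| < δ implies |√y − √17| < ε.
Rationalise: √y − √17 = (y − 17)/(√y + √17), so |√y − √17| = |y − 17|/(√y + √17).
Restrict δ ≤ 17 so that |y − 17| < 17 forces y > 0, and then √y + √17 > √17.
Hence |√y − √17| < |y − 17|/√17, which is < ε once |y − 17| < √17·ε.
Take δ = min(17, √17·ε). If 0 < |y − 17| < δ then y > 0 and |√y − √17| < |y − 17|/√17 < ε.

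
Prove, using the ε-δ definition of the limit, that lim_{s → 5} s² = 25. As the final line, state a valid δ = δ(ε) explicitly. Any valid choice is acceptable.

Fix ε > 0. We seek δ > 0 with 0 < |s − 5| < δ ⇒ |s² − 25| < ε.
Factor: s² − 25 = (s − 5)(s + 5), so |s² − 25| = |s − 5|·|s + 5|.
Impose δ ≤ 2 so that |s| < 7; then |s + 5| ≤ 12.
Hence |s² − 25| ≤ 12|s − 5|, which is < ε once |s − 5| < ε/12.
Take δ = min(2, ε/12). If 0 < |s − 5| < δ then both bounds hold and |s² − 25| ≤ 12|s − 5| < 12·(ε/12) = ε.

δ = min(2, ε/12)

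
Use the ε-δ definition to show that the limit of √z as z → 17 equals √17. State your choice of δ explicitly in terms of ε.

Fix ε > 0. We want δ > 0 such that 0 < |z − 17| < δ implies |√z − √17| < ε.
Multiplying by the conjugate, |√z − √17| = |z − 17|/(√z + √17).
Restrict δ ≤ 17 so that |z − 17| < 17 forces z > 0, and then √z + √17 > √17.
Hence |√z − √17| < |z − 17|/√17, which is < ε once |z − 17| < √17·ε.
Take δ = min(17, √17·ε). If 0 < |z − 17| < δ then z > 0 and |√z − √17| < |z − 17|/√17 < ε.

δ = min(17, √17·ε)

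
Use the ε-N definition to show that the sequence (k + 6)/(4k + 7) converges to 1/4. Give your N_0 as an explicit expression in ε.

Let ε > 0 be given. For k ≥ 1, |(k + 6)/(4k + 7) − (1/4)| = |17|/(4(4k + 7)) = 17/(4(4k + 7)).
Since 4k + 7 ≥ 4k for k ≥ 1, this is ≤ 17/(4·4k) = (17/16)/k.
So |(k + 6)/(4k + 7) − (1/4)| < ε whenever k > (17/16)/ε.
Take N_0 = (17/16)/ε. If k > N_0 then |(k + 6)/(4k + 7) − (1/4)| ≤ (17/16)/k < ε.

N_0 = (17/16)/ε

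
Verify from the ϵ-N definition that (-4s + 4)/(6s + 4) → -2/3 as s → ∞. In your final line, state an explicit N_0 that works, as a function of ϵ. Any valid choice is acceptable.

N_0 = (10/9)/ϵ

Suppose ϵ > 0. We seek N_0 > 0 such that s > N_0 implies |(-4s + 4)/(6s + 4) + 2/3| < ϵ.
(-4s + 4)/(6s + 4) + 2/3 = (6(-4s + 4) − (-4)(6s + 4)) / (6(6s + 4)) = 40/(6(6s + 4)).
For s > 0 we have 6s + 4 > 6s, so |(-4s + 4)/(6s + 4) + 2/3| = 40/(6(6s + 4)) < 40/(6·6s) = (10/9)/s.
Thus |(-4s + 4)/(6s + 4) + 2/3| < ϵ whenever s > (10/9)/ϵ.
Take N_0 = (10/9)/ϵ. If s > N_0 then |(-4s + 4)/(6s + 4) + 2/3| < (10/9)/s < ϵ.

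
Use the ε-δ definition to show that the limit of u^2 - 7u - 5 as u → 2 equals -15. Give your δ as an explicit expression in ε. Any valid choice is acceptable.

Fix ε > 0. We want δ > 0 such that 0 < |u − 2| < δ implies |(u^2 - 7u - 5) + 15| < ε.
(u^2 - 7u - 5) + 15 = u^2 - 7u + 10 = (u − 2)(u - 5).
So |(u^2 - 7u - 5) + 15| = |u − 2|·|u - 5|.
Require δ ≤ 2. Then |u − 2| < 2 gives |u| < 4, and by the triangle inequality |u - 5| ≤ 4 + 5 = 9.
Hence |(u^2 - 7u - 5) + 15| ≤ 9|u − 2| < ε provided |u − 2| < ε/9.
Choosing δ = min(2, ε/9) ensures both conditions, hence |(u^2 - 7u - 5) + 15| < ε.

δ = min(2, ε/9)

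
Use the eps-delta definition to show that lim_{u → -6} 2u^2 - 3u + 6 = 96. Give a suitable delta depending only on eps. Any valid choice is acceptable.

delta = min(1, eps/29)

Let eps > 0. We want delta > 0 such that 0 < |u + 6| < delta implies |(2u^2 - 3u + 6) − 96| < eps.
(2u^2 - 3u + 6) − 96 = 2u^2 - 3u - 90 = (u + 6)(2u - 15).
So |(2u^2 - 3u + 6) − 96| = |u + 6|·|2u - 15|.
Assume first that |u + 6| < 1, so |u| < 7. Then |2u - 15| ≤ 2·7 + 15 = 29.
Hence |(2u^2 - 3u + 6) − 96| ≤ 29|u + 6| < eps provided |u + 6| < eps/29.
Choosing delta = min(1, eps/29) ensures both conditions, hence |(2u^2 - 3u + 6) − 96| < eps.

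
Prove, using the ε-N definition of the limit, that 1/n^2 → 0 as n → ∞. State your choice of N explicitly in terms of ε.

N = (1/ε)^{1/2}

Fix ε > 0. For n ≥ 1, |1/n^2 − 0| = 1/n^2.
1/n^2 < ε ⇔ n^2 > 1/ε ⇔ n > (1/ε)^{1/2}.
Take N = (1/ε)^{1/2}. Then n > N implies 1/n^2 < ε.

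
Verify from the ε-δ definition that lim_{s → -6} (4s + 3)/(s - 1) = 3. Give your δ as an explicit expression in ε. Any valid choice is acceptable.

δ = min(7/2, (7/2)ε)

Let ε > 0. We want δ > 0 with 0 < |s + 6| < δ ⇒ |(4s + 3)/(s - 1) − 3| < ε.
Combining over a common denominator, (4s + 3)/(s - 1) − 3 = [(4s + 3)·(-7) − (-21)·(s - 1)] / [(-7)·(s - 1)] = -7(s + 6) / ((-7)(s - 1)).
So |(4s + 3)/(s - 1) − 3| = 7|s + 6| / (7·|s − 1|).
Require δ ≤ 7/2, so |s − 1| ≥ |-7| − |s + 6| > 7 − 7/2 = 7/2.
Hence |(4s + 3)/(s - 1) − 3| < 7|s + 6|/(7·(7/2)) = (2/7)|s + 6|, which is < ε once |s + 6| < (7/2)ε.
Take δ = min(7/2, (7/2)ε). Then 0 < |s + 6| < δ forces both bounds, so |(4s + 3)/(s - 1) − 3| < ε.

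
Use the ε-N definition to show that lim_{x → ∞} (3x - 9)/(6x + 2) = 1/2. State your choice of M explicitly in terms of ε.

M = (5/3)/ε

Let ε > 0 be given. We seek M > 0 such that x > M implies |(3x - 9)/(6x + 2) − (1/2)| < ε.
(3x - 9)/(6x + 2) − (1/2) = (6(3x - 9) − 3(6x + 2)) / (6(6x + 2)) = -60/(6(6x + 2)).
For x > 0 we have 6x + 2 > 6x, so |(3x - 9)/(6x + 2) − (1/2)| = 60/(6(6x + 2)) < 60/(6·6x) = (5/3)/x.
Thus |(3x - 9)/(6x + 2) − (1/2)| < ε whenever x > (5/3)/ε.
Take M = (5/3)/ε. If x > M then |(3x - 9)/(6x + 2) − (1/2)| < (5/3)/x < ε.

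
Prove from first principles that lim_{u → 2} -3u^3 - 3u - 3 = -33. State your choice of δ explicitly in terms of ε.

δ = min(1, ε/60)

Fix ε > 0. We want δ > 0 such that 0 < |u − 2| < δ implies |(-3u^3 - 3u - 3) + 33| < ε.
(-3u^3 - 3u - 3) + 33 = -3u^3 - 3u + 30 = (u − 2)(-3u^2 - 6u - 15).
So |(-3u^3 - 3u - 3) + 33| = |u − 2|·|-3u^2 - 6u - 15|.
Assume first that |u − 2| < 1, so |u| < 3. Then |-3u^2 - 6u - 15| ≤ 3·3^2 + 6·3 + 15 = 60.
Hence |(-3u^3 - 3u - 3) + 33| ≤ 60|u − 2| < ε provided |u − 2| < ε/60.
Choosing δ = min(1, ε/60) ensures both conditions, hence |(-3u^3 - 3u - 3) + 33| < ε.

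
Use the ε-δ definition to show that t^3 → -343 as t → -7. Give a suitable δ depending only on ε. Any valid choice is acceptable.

δ = min(1, ε/169)

Let ε > 0 be given. We seek δ > 0 with 0 < |t + 7| < δ ⇒ |t^3 + 343| < ε.
Factor: t^3 + 343 = (t + 7)(t^2 - 7t + 49), so |t^3 + 343| = |t + 7|·|t^2 - 7t + 49|.
Impose δ ≤ 1 so that |t| < 8; then |t^2 - 7t + 49| ≤ 169.
Hence |t^3 + 343| ≤ 169|t + 7|, which is < ε once |t + 7| < ε/169.
Take δ = min(1, ε/169). If 0 < |t + 7| < δ then both bounds hold and |t^3 + 343| ≤ 169|t + 7| < 169·(ε/169) = ε.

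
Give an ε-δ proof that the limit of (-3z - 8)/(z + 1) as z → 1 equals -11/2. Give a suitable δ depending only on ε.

δ = min(1, (2/5)ε)

Let ε > 0 be given. We want δ > 0 with 0 < |z − 1| < δ ⇒ |(-3z - 8)/(z + 1) + 11/2| < ε.
Combining over a common denominator, (-3z - 8)/(z + 1) + 11/2 = [(-3z - 8)·2 − (-11)·(z + 1)] / [2·(z + 1)] = 5(z − 1) / (2(z + 1)).
So |(-3z - 8)/(z + 1) + 11/2| = 5|z − 1| / (2·|z + 1|).
Require δ ≤ 1, so |z + 1| ≥ |2| − |z − 1| > 2 − 1 = 1.
Hence |(-3z - 8)/(z + 1) + 11/2| < 5|z − 1|/(2·1) = (5/2)|z − 1|, which is < ε once |z − 1| < (2/5)ε.
Take δ = min(1, (2/5)ε). Then 0 < |z − 1| < δ forces both bounds, so |(-3z - 8)/(z + 1) + 11/2| < ε.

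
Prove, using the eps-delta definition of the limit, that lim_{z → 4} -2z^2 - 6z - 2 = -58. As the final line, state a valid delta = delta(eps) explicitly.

Let eps > 0 be given. We want delta > 0 such that 0 < |z − 4| < delta implies |(-2z^2 - 6z - 2) + 58| < eps.
(-2z^2 - 6z - 2) + 58 = -2z^2 - 6z + 56 = (z − 4)(-2z - 14).
So |(-2z^2 - 6z - 2) + 58| = |z − 4|·|-2z - 14|.
Require delta ≤ 2. Then |z − 4| < 2 gives |z| < 6, and by the triangle inequality |-2z - 14| ≤ 2·6 + 14 = 26.
Hence |(-2z^2 - 6z - 2) + 58| ≤ 26|z − 4| < eps provided |z − 4| < eps/26.
Take delta = min(2, eps/26). Then 0 < |z − 4| < delta gives both |z − 4| < 2 and |z − 4| < eps/26, so |(-2z^2 - 6z - 2) + 58| < eps.

delta = min(2, eps/26)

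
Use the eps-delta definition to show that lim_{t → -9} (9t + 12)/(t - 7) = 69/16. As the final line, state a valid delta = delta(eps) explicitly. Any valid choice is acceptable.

Let eps > 0 be given. We want delta > 0 with 0 < |t + 9| < delta ⇒ |(9t + 12)/(t - 7) − (69/16)| < eps.
Combining over a common denominator, (9t + 12)/(t - 7) − (69/16) = [(9t + 12)·(-16) − (-69)·(t - 7)] / [(-16)·(t - 7)] = -75(t + 9) / ((-16)(t - 7)).
So |(9t + 12)/(t - 7) − (69/16)| = 75|t + 9| / (16·|t − 7|).
Restrict delta ≤ 8. Then |t + 9| < 8 gives |t − 7| = |(t + 9) + (-16)| ≥ 16 − 8 = 8.
Hence |(9t + 12)/(t - 7) − (69/16)| < 75|t + 9|/(16·8) = (75/128)|t + 9|, which is < eps once |t + 9| < (128/75)eps.
Take delta = min(8, (128/75)eps). Then 0 < |t + 9| < delta forces both bounds, so |(9t + 12)/(t - 7) − (69/16)| < eps.

delta = min(8, (128/75)eps)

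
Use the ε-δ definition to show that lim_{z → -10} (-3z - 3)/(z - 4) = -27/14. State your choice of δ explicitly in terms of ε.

Suppose ε > 0. We want δ > 0 with 0 < |z + 10| < δ ⇒ |(-3z - 3)/(z - 4) + 27/14| < ε.
Combining over a common denominator, (-3z - 3)/(z - 4) + 27/14 = [(-3z - 3)·(-14) − 27·(z - 4)] / [(-14)·(z - 4)] = 15(z + 10) / ((-14)(z - 4)).
So |(-3z - 3)/(z - 4) + 27/14| = 15|z + 10| / (14·|z − 4|).
Require δ ≤ 7, so |z − 4| ≥ |-14| − |z + 10| > 14 − 7 = 7.
Hence |(-3z - 3)/(z - 4) + 27/14| < 15|z + 10|/(14·7) = (15/98)|z + 10|, which is < ε once |z + 10| < (98/15)ε.
Take δ = min(7, (98/15)ε). Then 0 < |z + 10| < δ forces both bounds, so |(-3z - 3)/(z - 4) + 27/14| < ε.

δ = min(7, (98/15)ε)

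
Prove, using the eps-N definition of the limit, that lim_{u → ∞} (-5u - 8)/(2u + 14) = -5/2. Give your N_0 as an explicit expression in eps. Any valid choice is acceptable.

N_0 = (27/2)/eps

Suppose eps > 0. We seek N_0 > 0 such that u > N_0 implies |(-5u - 8)/(2u + 14) + 5/2| < eps.
(-5u - 8)/(2u + 14) + 5/2 = (2(-5u - 8) − (-5)(2u + 14)) / (2(2u + 14)) = 54/(2(2u + 14)).
For u > 0 we have 2u + 14 > 2u, so |(-5u - 8)/(2u + 14) + 5/2| = 54/(2(2u + 14)) < 54/(2·2u) = (27/2)/u.
Thus |(-5u - 8)/(2u + 14) + 5/2| < eps whenever u > (27/2)/eps.
Take N_0 = (27/2)/eps. If u > N_0 then |(-5u - 8)/(2u + 14) + 5/2| < (27/2)/u < eps.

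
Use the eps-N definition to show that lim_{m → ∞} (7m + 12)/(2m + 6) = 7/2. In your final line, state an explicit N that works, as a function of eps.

N = (9/2)/eps

Fix eps > 0. For m ≥ 1, |(7m + 12)/(2m + 6) − (7/2)| = |-18|/(2(2m + 6)) = 18/(2(2m + 6)).
Since 2m + 6 ≥ 2m for m ≥ 1, this is ≤ 18/(2·2m) = (9/2)/m.
So |(7m + 12)/(2m + 6) − (7/2)| < eps whenever m > (9/2)/eps.
Take N = (9/2)/eps. If m > N then |(7m + 12)/(2m + 6) − (7/2)| ≤ (9/2)/m < eps.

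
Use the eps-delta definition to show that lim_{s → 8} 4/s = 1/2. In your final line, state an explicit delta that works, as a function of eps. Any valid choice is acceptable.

delta = min(4, 8eps)

Let eps > 0. We seek delta > 0 such that 0 < |s − 8| < delta implies |4/s − (1/2)| < eps.
|4/s − (1/2)| = 4·|8 − s|/(8·|s|) = 4|s − 8|/(8|s|).
Restrict delta ≤ 4. Then |s − 8| < 4 gives |s| > 4, so 8|s| > 32.
Then |4/s − (1/2)| < 4|s − 8|/32, which is < eps when |s − 8| < 8eps.
Take delta = min(4, 8eps). Then 0 < |s − 8| < delta gives both |s − 8| < 4 and |s − 8| < 8eps, so |4/s − (1/2)| < eps.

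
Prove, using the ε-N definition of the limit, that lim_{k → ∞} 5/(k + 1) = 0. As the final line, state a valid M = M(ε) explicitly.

M = 5/ε

Suppose ε > 0. For k ≥ 1, |5/(k + 1) − 0| = 5/(k + 1) ≤ 5/k.
We need 5/k < ε, i.e. k > 5/ε.
Take M = 5/ε. If k > M then |5/(k + 1)| ≤ 5/k < ε.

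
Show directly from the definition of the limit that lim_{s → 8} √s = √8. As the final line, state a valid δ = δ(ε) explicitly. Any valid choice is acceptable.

δ = min(8, √8·ε)

Let ε > 0 be given. We want δ > 0 such that 0 < |s − 8| < δ implies |√s − √8| < ε.
Multiplying by the conjugate, |√s − √8| = |s − 8|/(√s + √8).
Restrict δ ≤ 8 so that |s − 8| < 8 forces s > 0, and then √s + √8 > √8.
Hence |√s − √8| < |s − 8|/√8, which is < ε once |s − 8| < √8·ε.
Take δ = min(8, √8·ε). If 0 < |s − 8| < δ then s > 0 and |√s − √8| < |s − 8|/√8 < ε.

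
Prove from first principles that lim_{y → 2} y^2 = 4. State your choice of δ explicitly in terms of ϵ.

Fix ϵ > 0. We seek δ > 0 with 0 < |y − 2| < δ ⇒ |y^2 − 4| < ϵ.
Factor: y^2 − 4 = (y − 2)(y + 2), so |y^2 − 4| = |y − 2|·|y + 2|.
Restrict δ ≤ 1. Then |y − 2| < 1 gives |y| < 3, so by the triangle inequality |y + 2| ≤ 3 + 2 = 5.
Hence |y^2 − 4| ≤ 5|y − 2|, which is < ϵ once |y − 2| < ϵ/5.
Take δ = min(1, ϵ/5). If 0 < |y − 2| < δ then both bounds hold and |y^2 − 4| ≤ 5|y − 2| < 5·(ϵ/5) = ϵ.

δ = min(1, ϵ/5)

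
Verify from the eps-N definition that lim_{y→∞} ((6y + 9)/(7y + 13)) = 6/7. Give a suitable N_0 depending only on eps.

N_0 = (15/49)/eps

Let eps > 0 be given. We seek N_0 > 0 such that y > N_0 implies |(6y + 9)/(7y + 13) − (6/7)| < eps.
(6y + 9)/(7y + 13) − (6/7) = (7(6y + 9) − 6(7y + 13)) / (7(7y + 13)) = -15/(7(7y + 13)).
For y > 0 we have 7y + 13 > 7y, so |(6y + 9)/(7y + 13) − (6/7)| = 15/(7(7y + 13)) < 15/(7·7y) = (15/49)/y.
Thus |(6y + 9)/(7y + 13) − (6/7)| < eps whenever y > (15/49)/eps.
Take N_0 = (15/49)/eps. If y > N_0 then |(6y + 9)/(7y + 13) − (6/7)| < (15/49)/y < eps.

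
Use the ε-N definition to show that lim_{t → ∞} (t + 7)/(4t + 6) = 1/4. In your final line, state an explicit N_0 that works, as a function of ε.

N_0 = (11/8)/ε

Fix ε > 0. We seek N_0 > 0 such that t > N_0 implies |(t + 7)/(4t + 6) − (1/4)| < ε.
(t + 7)/(4t + 6) − (1/4) = (4(t + 7) − (4t + 6)) / (4(4t + 6)) = 22/(4(4t + 6)).
For t > 0 we have 4t + 6 > 4t, so |(t + 7)/(4t + 6) − (1/4)| = 22/(4(4t + 6)) < 22/(4·4t) = (11/8)/t.
Thus |(t + 7)/(4t + 6) − (1/4)| < ε whenever t > (11/8)/ε.
Take N_0 = (11/8)/ε. If t > N_0 then |(t + 7)/(4t + 6) − (1/4)| < (11/8)/t < ε.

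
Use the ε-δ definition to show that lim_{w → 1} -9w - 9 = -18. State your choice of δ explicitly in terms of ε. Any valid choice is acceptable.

Suppose ε > 0. We need δ > 0 so that 0 < |w − 1| < δ implies |(-9w - 9) + 18| < ε.
|(-9w - 9) + 18| = |-9w + 9| = 9|w − 1|.
Thus it suffices that |w − 1| < ε/9.
Choosing δ = ε/9 gives |(-9w - 9) + 18| = 9|w − 1| < ε whenever |w − 1| < δ.

δ = ε/9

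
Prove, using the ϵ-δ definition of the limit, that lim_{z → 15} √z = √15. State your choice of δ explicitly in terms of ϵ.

Fix ϵ > 0. We want δ > 0 such that 0 < |z − 15| < δ implies |√z − √15| < ϵ.
Rationalise: √z − √15 = (z − 15)/(√z + √15), so |√z − √15| = |z − 15|/(√z + √15).
Restrict δ ≤ 15 so that |z − 15| < 15 forces z > 0, and then √z + √15 > √15.
Hence |√z − √15| < |z − 15|/√15, which is < ϵ once |z − 15| < √15·ϵ.
Take δ = min(15, √15·ϵ). If 0 < |z − 15| < δ then z > 0 and |√z − √15| < |z − 15|/√15 < ϵ.

δ = min(15, √15·ϵ)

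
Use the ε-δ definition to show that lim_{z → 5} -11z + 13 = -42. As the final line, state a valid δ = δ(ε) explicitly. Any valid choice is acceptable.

δ = ε/11

Fix ε > 0. We need δ > 0 so that 0 < |z − 5| < δ implies |(-11z + 13) + 42| < ε.
Since (-11z + 13) + 42 = -11(z − 5), we have |(-11z + 13) + 42| = 11|z − 5|.
So 11|z − 5| < ε exactly when |z − 5| < ε/11.
Take δ = ε/11. If 0 < |z − 5| < δ then |(-11z + 13) + 42| = 11|z − 5| < 11·(ε/11) = ε.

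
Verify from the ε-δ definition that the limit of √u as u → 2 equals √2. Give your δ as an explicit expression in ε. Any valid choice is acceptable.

Let ε > 0. We want δ > 0 such that 0 < |u − 2| < δ implies |√u − √2| < ε.
Multiplying by the conjugate, |√u − √2| = |u − 2|/(√u + √2).
Restrict δ ≤ 2 so that |u − 2| < 2 forces u > 0, and then √u + √2 > √2.
Hence |√u − √2| < |u − 2|/√2, which is < ε once |u − 2| < √2·ε.
Take δ = min(2, √2·ε). If 0 < |u − 2| < δ then u > 0 and |√u − √2| < |u − 2|/√2 < ε.

δ = min(2, √2·ε)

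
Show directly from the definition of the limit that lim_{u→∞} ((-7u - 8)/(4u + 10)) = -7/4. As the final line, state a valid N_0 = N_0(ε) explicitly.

Suppose ε > 0. We seek N_0 > 0 such that u > N_0 implies |(-7u - 8)/(4u + 10) + 7/4| < ε.
(-7u - 8)/(4u + 10) + 7/4 = (4(-7u - 8) − (-7)(4u + 10)) / (4(4u + 10)) = 38/(4(4u + 10)).
For u > 0 we have 4u + 10 > 4u, so |(-7u - 8)/(4u + 10) + 7/4| = 38/(4(4u + 10)) < 38/(4·4u) = (19/8)/u.
Thus |(-7u - 8)/(4u + 10) + 7/4| < ε whenever u > (19/8)/ε.
Take N_0 = (19/8)/ε. If u > N_0 then |(-7u - 8)/(4u + 10) + 7/4| < (19/8)/u < ε.

N_0 = (19/8)/ε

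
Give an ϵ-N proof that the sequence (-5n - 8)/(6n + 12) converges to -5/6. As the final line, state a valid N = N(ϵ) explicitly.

Let ϵ > 0 be given. For n ≥ 1, |(-5n - 8)/(6n + 12) + 5/6| = |12|/(6(6n + 12)) = 12/(6(6n + 12)).
Since 6n + 12 ≥ 6n for n ≥ 1, this is ≤ 12/(6·6n) = (1/3)/n.
So |(-5n - 8)/(6n + 12) + 5/6| < ϵ whenever n > (1/3)/ϵ.
Take N = (1/3)/ϵ. If n > N then |(-5n - 8)/(6n + 12) + 5/6| ≤ (1/3)/n < ϵ.

N = (1/3)/ϵ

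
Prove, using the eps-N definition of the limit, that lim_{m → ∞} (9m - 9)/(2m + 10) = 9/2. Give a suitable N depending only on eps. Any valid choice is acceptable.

N = 27/eps

Fix eps > 0. For m ≥ 1, |(9m - 9)/(2m + 10) − (9/2)| = |-108|/(2(2m + 10)) = 108/(2(2m + 10)).
Since 2m + 10 ≥ 2m for m ≥ 1, this is ≤ 108/(2·2m) = 27/m.
So |(9m - 9)/(2m + 10) − (9/2)| < eps whenever m > 27/eps.
Take N = 27/eps. If m > N then |(9m - 9)/(2m + 10) − (9/2)| ≤ 27/m < eps.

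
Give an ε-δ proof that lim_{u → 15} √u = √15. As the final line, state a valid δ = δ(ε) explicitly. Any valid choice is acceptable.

Fix ε > 0. We want δ > 0 such that 0 < |u − 15| < δ implies |√u − √15| < ε.
Rationalise: √u − √15 = (u − 15)/(√u + √15), so |√u − √15| = |u − 15|/(√u + √15).
Restrict δ ≤ 15 so that |u − 15| < 15 forces u > 0, and then √u + √15 > √15.
Hence |√u − √15| < |u − 15|/√15, which is < ε once |u − 15| < √15·ε.
Take δ = min(15, √15·ε). If 0 < |u − 15| < δ then u > 0 and |√u − √15| < |u − 15|/√15 < ε.

δ = min(15, √15·ε)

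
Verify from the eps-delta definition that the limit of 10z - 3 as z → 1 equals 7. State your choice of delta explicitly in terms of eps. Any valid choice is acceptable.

Let eps > 0 be given. We need delta > 0 so that 0 < |z − 1| < delta implies |(10z - 3) − 7| < eps.
Since (10z - 3) − 7 = 10(z − 1), we have |(10z - 3) − 7| = 10|z − 1|.
So 10|z − 1| < eps exactly when |z − 1| < eps/10.
Take delta = eps/10. If 0 < |z − 1| < delta then |(10z - 3) − 7| = 10|z − 1| < 10·(eps/10) = eps.

delta = eps/10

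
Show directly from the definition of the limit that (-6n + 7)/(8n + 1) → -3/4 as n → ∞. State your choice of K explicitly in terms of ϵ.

Fix ϵ > 0. For n ≥ 1, |(-6n + 7)/(8n + 1) + 3/4| = |62|/(8(8n + 1)) = 62/(8(8n + 1)).
Since 8n + 1 ≥ 8n for n ≥ 1, this is ≤ 62/(8·8n) = (31/32)/n.
So |(-6n + 7)/(8n + 1) + 3/4| < ϵ whenever n > (31/32)/ϵ.
Take K = (31/32)/ϵ. If n > K then |(-6n + 7)/(8n + 1) + 3/4| ≤ (31/32)/n < ϵ.

K = (31/32)/ϵ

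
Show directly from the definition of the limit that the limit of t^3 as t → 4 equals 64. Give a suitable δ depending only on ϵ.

Suppose ϵ > 0. We seek δ > 0 with 0 < |t − 4| < δ ⇒ |t^3 − 64| < ϵ.
Factor: t^3 − 64 = (t − 4)(t^2 + 4t + 16), so |t^3 − 64| = |t − 4|·|t^2 + 4t + 16|.
Impose δ ≤ 1 so that |t| < 5; then |t^2 + 4t + 16| ≤ 61.
Hence |t^3 − 64| ≤ 61|t − 4|, which is < ϵ once |t − 4| < ϵ/61.
Take δ = min(1, ϵ/61). If 0 < |t − 4| < δ then both bounds hold and |t^3 − 64| ≤ 61|t − 4| < 61·(ϵ/61) = ϵ.

δ = min(1, ϵ/61)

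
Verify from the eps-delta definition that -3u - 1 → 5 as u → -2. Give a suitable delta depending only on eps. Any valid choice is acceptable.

delta = eps/3

Let eps > 0. We need delta > 0 so that 0 < |u + 2| < delta implies |(-3u - 1) − 5| < eps.
|(-3u - 1) − 5| = |-3u - 6| = 3|u + 2|.
So 3|u + 2| < eps exactly when |u + 2| < eps/3.
Choosing delta = eps/3 gives |(-3u - 1) − 5| = 3|u + 2| < eps whenever |u + 2| < delta.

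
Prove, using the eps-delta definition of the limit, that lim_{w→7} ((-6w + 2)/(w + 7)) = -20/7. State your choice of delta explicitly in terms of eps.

Fix eps > 0. We want delta > 0 with 0 < |w − 7| < delta ⇒ |(-6w + 2)/(w + 7) + 20/7| < eps.
Combining over a common denominator, (-6w + 2)/(w + 7) + 20/7 = [(-6w + 2)·14 − (-40)·(w + 7)] / [14·(w + 7)] = -44(w − 7) / (14(w + 7)).
So |(-6w + 2)/(w + 7) + 20/7| = 44|w − 7| / (14·|w + 7|).
Require delta ≤ 7, so |w + 7| ≥ |14| − |w − 7| > 14 − 7 = 7.
Hence |(-6w + 2)/(w + 7) + 20/7| < 44|w − 7|/(14·7) = (22/49)|w − 7|, which is < eps once |w − 7| < (49/22)eps.
Take delta = min(7, (49/22)eps). Then 0 < |w − 7| < delta forces both bounds, so |(-6w + 2)/(w + 7) + 20/7| < eps.

delta = min(7, (49/22)eps)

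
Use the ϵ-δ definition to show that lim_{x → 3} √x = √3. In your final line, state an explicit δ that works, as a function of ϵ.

δ = min(3, √3·ϵ)

Let ϵ > 0 be given. We want δ > 0 such that 0 < |x − 3| < δ implies |√x − √3| < ϵ.
Multiplying by the conjugate, |√x − √3| = |x − 3|/(√x + √3).
Restrict δ ≤ 3 so that |x − 3| < 3 forces x > 0, and then √x + √3 > √3.
Hence |√x − √3| < |x − 3|/√3, which is < ϵ once |x − 3| < √3·ϵ.
Take δ = min(3, √3·ϵ). If 0 < |x − 3| < δ then x > 0 and |√x − √3| < |x − 3|/√3 < ϵ.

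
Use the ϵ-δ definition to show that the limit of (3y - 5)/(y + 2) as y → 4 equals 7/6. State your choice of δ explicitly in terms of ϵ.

Let ϵ > 0 be given. We want δ > 0 with 0 < |y − 4| < δ ⇒ |(3y - 5)/(y + 2) − (7/6)| < ϵ.
Combining over a common denominator, (3y - 5)/(y + 2) − (7/6) = [(3y - 5)·6 − 7·(y + 2)] / [6·(y + 2)] = 11(y − 4) / (6(y + 2)).
So |(3y - 5)/(y + 2) − (7/6)| = 11|y − 4| / (6·|y + 2|).
Restrict δ ≤ 3. Then |y − 4| < 3 gives |y + 2| = |(y − 4) + 6| ≥ 6 − 3 = 3.
Hence |(3y - 5)/(y + 2) − (7/6)| < 11|y − 4|/(6·3) = (11/18)|y − 4|, which is < ϵ once |y − 4| < (18/11)ϵ.
Take δ = min(3, (18/11)ϵ). Then 0 < |y − 4| < δ forces both bounds, so |(3y - 5)/(y + 2) − (7/6)| < ϵ.

δ = min(3, (18/11)ϵ)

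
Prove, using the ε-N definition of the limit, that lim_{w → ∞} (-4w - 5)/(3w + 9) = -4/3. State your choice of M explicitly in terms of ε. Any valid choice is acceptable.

M = (7/3)/ε

Fix ε > 0. We seek M > 0 such that w > M implies |(-4w - 5)/(3w + 9) + 4/3| < ε.
(-4w - 5)/(3w + 9) + 4/3 = (3(-4w - 5) − (-4)(3w + 9)) / (3(3w + 9)) = 21/(3(3w + 9)).
For w > 0 we have 3w + 9 > 3w, so |(-4w - 5)/(3w + 9) + 4/3| = 21/(3(3w + 9)) < 21/(3·3w) = (7/3)/w.
Thus |(-4w - 5)/(3w + 9) + 4/3| < ε whenever w > (7/3)/ε.
Take M = (7/3)/ε. If w > M then |(-4w - 5)/(3w + 9) + 4/3| < (7/3)/w < ε.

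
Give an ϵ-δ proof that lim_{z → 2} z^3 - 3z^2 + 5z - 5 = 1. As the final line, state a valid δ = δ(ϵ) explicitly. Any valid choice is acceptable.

δ = min(1, ϵ/15)

Let ϵ > 0. We want δ > 0 such that 0 < |z − 2| < δ implies |(z^3 - 3z^2 + 5z - 5) − 1| < ϵ.
(z^3 - 3z^2 + 5z - 5) − 1 = z^3 - 3z^2 + 5z - 6 = (z − 2)(z^2 - z + 3).
So |(z^3 - 3z^2 + 5z - 5) − 1| = |z − 2|·|z^2 - z + 3|.
Require δ ≤ 1. Then |z − 2| < 1 gives |z| < 3, and by the triangle inequality |z^2 - z + 3| ≤ 3^2 + 3 + 3 = 15.
Hence |(z^3 - 3z^2 + 5z - 5) − 1| ≤ 15|z − 2| < ϵ provided |z − 2| < ϵ/15.
Take δ = min(1, ϵ/15). Then 0 < |z − 2| < δ gives both |z − 2| < 1 and |z − 2| < ϵ/15, so |(z^3 - 3z^2 + 5z - 5) − 1| < ϵ.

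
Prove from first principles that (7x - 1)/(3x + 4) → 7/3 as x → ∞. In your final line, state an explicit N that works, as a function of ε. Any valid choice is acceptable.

Let ε > 0. We seek N > 0 such that x > N implies |(7x - 1)/(3x + 4) − (7/3)| < ε.
(7x - 1)/(3x + 4) − (7/3) = (3(7x - 1) − 7(3x + 4)) / (3(3x + 4)) = -31/(3(3x + 4)).
For x > 0 we have 3x + 4 > 3x, so |(7x - 1)/(3x + 4) − (7/3)| = 31/(3(3x + 4)) < 31/(3·3x) = (31/9)/x.
Thus |(7x - 1)/(3x + 4) − (7/3)| < ε whenever x > (31/9)/ε.
Take N = (31/9)/ε. If x > N then |(7x - 1)/(3x + 4) − (7/3)| < (31/9)/x < ε.

N = (31/9)/ε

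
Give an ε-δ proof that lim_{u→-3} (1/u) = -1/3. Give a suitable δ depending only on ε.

Fix ε > 0. We seek δ > 0 such that 0 < |u + 3| < δ implies |1/u + 1/3| < ε.
|1/u + 1/3| = |-3 − u|/(3·|u|) = |u + 3|/(3|u|).
Require δ ≤ 3/2 so that |u| > 3 − 3/2 = 3/2, hence 3|u| > 9/2.
Then |1/u + 1/3| < |u + 3|/(9/2), which is < ε when |u + 3| < (9/2)ε.
Take δ = min(3/2, (9/2)ε). Then 0 < |u + 3| < δ gives both |u + 3| < 3/2 and |u + 3| < (9/2)ε, so |1/u + 1/3| < ε.

δ = min(3/2, (9/2)ε)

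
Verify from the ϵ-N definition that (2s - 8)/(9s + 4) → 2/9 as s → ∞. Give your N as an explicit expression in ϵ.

Let ϵ > 0. We seek N > 0 such that s > N implies |(2s - 8)/(9s + 4) − (2/9)| < ϵ.
(2s - 8)/(9s + 4) − (2/9) = (9(2s - 8) − 2(9s + 4)) / (9(9s + 4)) = -80/(9(9s + 4)).
For s > 0 we have 9s + 4 > 9s, so |(2s - 8)/(9s + 4) − (2/9)| = 80/(9(9s + 4)) < 80/(9·9s) = (80/81)/s.
Thus |(2s - 8)/(9s + 4) − (2/9)| < ϵ whenever s > (80/81)/ϵ.
Take N = (80/81)/ϵ. If s > N then |(2s - 8)/(9s + 4) − (2/9)| < (80/81)/s < ϵ.

N = (80/81)/ϵ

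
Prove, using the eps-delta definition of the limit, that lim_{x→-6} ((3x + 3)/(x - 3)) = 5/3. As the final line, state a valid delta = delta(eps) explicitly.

delta = min(9/2, (27/8)eps)

Suppose eps > 0. We want delta > 0 with 0 < |x + 6| < delta ⇒ |(3x + 3)/(x - 3) − (5/3)| < eps.
Combining over a common denominator, (3x + 3)/(x - 3) − (5/3) = [(3x + 3)·(-9) − (-15)·(x - 3)] / [(-9)·(x - 3)] = -12(x + 6) / ((-9)(x - 3)).
So |(3x + 3)/(x - 3) − (5/3)| = 12|x + 6| / (9·|x − 3|).
Require delta ≤ 9/2, so |x − 3| ≥ |-9| − |x + 6| > 9 − 9/2 = 9/2.
Hence |(3x + 3)/(x - 3) − (5/3)| < 12|x + 6|/(9·(9/2)) = (8/27)|x + 6|, which is < eps once |x + 6| < (27/8)eps.
Take delta = min(9/2, (27/8)eps). Then 0 < |x + 6| < delta forces both bounds, so |(3x + 3)/(x - 3) − (5/3)| < eps.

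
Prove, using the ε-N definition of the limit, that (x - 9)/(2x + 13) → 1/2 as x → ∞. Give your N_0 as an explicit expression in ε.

Fix ε > 0. We seek N_0 > 0 such that x > N_0 implies |(x - 9)/(2x + 13) − (1/2)| < ε.
(x - 9)/(2x + 13) − (1/2) = (2(x - 9) − (2x + 13)) / (2(2x + 13)) = -31/(2(2x + 13)).
For x > 0 we have 2x + 13 > 2x, so |(x - 9)/(2x + 13) − (1/2)| = 31/(2(2x + 13)) < 31/(2·2x) = (31/4)/x.
Thus |(x - 9)/(2x + 13) − (1/2)| < ε whenever x > (31/4)/ε.
Take N_0 = (31/4)/ε. If x > N_0 then |(x - 9)/(2x + 13) − (1/2)| < (31/4)/x < ε.

N_0 = (31/4)/ε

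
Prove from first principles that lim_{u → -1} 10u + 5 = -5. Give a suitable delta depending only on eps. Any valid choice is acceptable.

Let eps > 0 be given. We need delta > 0 so that 0 < |u + 1| < delta implies |(10u + 5) + 5| < eps.
Since (10u + 5) + 5 = 10(u + 1), we have |(10u + 5) + 5| = 10|u + 1|.
Thus it suffices that |u + 1| < eps/10.
Take delta = eps/10. If 0 < |u + 1| < delta then |(10u + 5) + 5| = 10|u + 1| < 10·(eps/10) = eps.

delta = eps/10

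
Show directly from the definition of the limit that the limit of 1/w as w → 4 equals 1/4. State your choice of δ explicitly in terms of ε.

Suppose ε > 0. We seek δ > 0 such that 0 < |w − 4| < δ implies |1/w − (1/4)| < ε.
|1/w − (1/4)| = |4 − w|/(4·|w|) = |w − 4|/(4|w|).
Restrict δ ≤ 2. Then |w − 4| < 2 gives |w| > 2, so 4|w| > 8.
Then |1/w − (1/4)| < |w − 4|/8, which is < ε when |w − 4| < 8ε.
Take δ = min(2, 8ε). Then 0 < |w − 4| < δ gives both |w − 4| < 2 and |w − 4| < 8ε, so |1/w − (1/4)| < ε.

δ = min(2, 8ε)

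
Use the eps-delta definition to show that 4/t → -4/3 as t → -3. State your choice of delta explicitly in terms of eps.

delta = min(3/2, (9/8)eps)

Let eps > 0. We seek delta > 0 such that 0 < |t + 3| < delta implies |4/t + 4/3| < eps.
|4/t + 4/3| = 4·|-3 − t|/(3·|t|) = 4|t + 3|/(3|t|).
Require delta ≤ 3/2 so that |t| > 3 − 3/2 = 3/2, hence 3|t| > 9/2.
Then |4/t + 4/3| < 4|t + 3|/(9/2), which is < eps when |t + 3| < (9/8)eps.
Take delta = min(3/2, (9/8)eps). Then 0 < |t + 3| < delta gives both |t + 3| < 3/2 and |t + 3| < (9/8)eps, so |4/t + 4/3| < eps.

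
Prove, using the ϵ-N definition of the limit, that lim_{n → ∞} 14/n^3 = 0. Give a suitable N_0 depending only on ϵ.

Let ϵ > 0. For n ≥ 1, |14/n^3 − 0| = 14/n^3.
14/n^3 < ϵ ⇔ n^3 > 14/ϵ ⇔ n > (14/ϵ)^{1/3}.
Take N_0 = (14/ϵ)^{1/3}. Then n > N_0 implies 14/n^3 < ϵ.

N_0 = (14/ϵ)^{1/3}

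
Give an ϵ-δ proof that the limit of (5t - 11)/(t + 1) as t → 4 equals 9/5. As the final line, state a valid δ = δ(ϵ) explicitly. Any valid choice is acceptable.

Let ϵ > 0 be given. We want δ > 0 with 0 < |t − 4| < δ ⇒ |(5t - 11)/(t + 1) − (9/5)| < ϵ.
Combining over a common denominator, (5t - 11)/(t + 1) − (9/5) = [(5t - 11)·5 − 9·(t + 1)] / [5·(t + 1)] = 16(t − 4) / (5(t + 1)).
So |(5t - 11)/(t + 1) − (9/5)| = 16|t − 4| / (5·|t + 1|).
Require δ ≤ 5/2, so |t + 1| ≥ |5| − |t − 4| > 5 − 5/2 = 5/2.
Hence |(5t - 11)/(t + 1) − (9/5)| < 16|t − 4|/(5·(5/2)) = (32/25)|t − 4|, which is < ϵ once |t − 4| < (25/32)ϵ.
Take δ = min(5/2, (25/32)ϵ). Then 0 < |t − 4| < δ forces both bounds, so |(5t - 11)/(t + 1) − (9/5)| < ϵ.

δ = min(5/2, (25/32)ϵ)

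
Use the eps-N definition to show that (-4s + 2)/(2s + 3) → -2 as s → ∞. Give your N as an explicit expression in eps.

Suppose eps > 0. We seek N > 0 such that s > N implies |(-4s + 2)/(2s + 3) + 2| < eps.
(-4s + 2)/(2s + 3) + 2 = (2(-4s + 2) − (-4)(2s + 3)) / (2(2s + 3)) = 16/(2(2s + 3)).
For s > 0 we have 2s + 3 > 2s, so |(-4s + 2)/(2s + 3) + 2| = 16/(2(2s + 3)) < 16/(2·2s) = 4/s.
Thus |(-4s + 2)/(2s + 3) + 2| < eps whenever s > 4/eps.
Take N = 4/eps. If s > N then |(-4s + 2)/(2s + 3) + 2| < 4/s < eps.

N = 4/eps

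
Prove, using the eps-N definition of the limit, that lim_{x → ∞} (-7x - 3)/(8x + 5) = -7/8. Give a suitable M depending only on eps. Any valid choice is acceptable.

M = (11/64)/eps

Suppose eps > 0. We seek M > 0 such that x > M implies |(-7x - 3)/(8x + 5) + 7/8| < eps.
(-7x - 3)/(8x + 5) + 7/8 = (8(-7x - 3) − (-7)(8x + 5)) / (8(8x + 5)) = 11/(8(8x + 5)).
For x > 0 we have 8x + 5 > 8x, so |(-7x - 3)/(8x + 5) + 7/8| = 11/(8(8x + 5)) < 11/(8·8x) = (11/64)/x.
Thus |(-7x - 3)/(8x + 5) + 7/8| < eps whenever x > (11/64)/eps.
Take M = (11/64)/eps. If x > M then |(-7x - 3)/(8x + 5) + 7/8| < (11/64)/x < eps.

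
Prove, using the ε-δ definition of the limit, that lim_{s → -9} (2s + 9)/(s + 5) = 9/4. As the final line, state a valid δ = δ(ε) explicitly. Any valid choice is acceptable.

Suppose ε > 0. We want δ > 0 with 0 < |s + 9| < δ ⇒ |(2s + 9)/(s + 5) − (9/4)| < ε.
Combining over a common denominator, (2s + 9)/(s + 5) − (9/4) = [(2s + 9)·(-4) − (-9)·(s + 5)] / [(-4)·(s + 5)] = 1(s + 9) / ((-4)(s + 5)).
So |(2s + 9)/(s + 5) − (9/4)| = |s + 9| / (4·|s + 5|).
Restrict δ ≤ 2. Then |s + 9| < 2 gives |s + 5| = |(s + 9) + (-4)| ≥ 4 − 2 = 2.
Hence |(2s + 9)/(s + 5) − (9/4)| < |s + 9|/(4·2) = (1/8)|s + 9|, which is < ε once |s + 9| < 8ε.
Take δ = min(2, 8ε). Then 0 < |s + 9| < δ forces both bounds, so |(2s + 9)/(s + 5) − (9/4)| < ε.

δ = min(2, 8ε)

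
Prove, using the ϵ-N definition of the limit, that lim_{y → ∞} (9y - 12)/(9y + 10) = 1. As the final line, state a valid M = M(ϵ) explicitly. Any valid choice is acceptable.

Let ϵ > 0 be given. We seek M > 0 such that y > M implies |(9y - 12)/(9y + 10) − 1| < ϵ.
(9y - 12)/(9y + 10) − 1 = (9(9y - 12) − 9(9y + 10)) / (9(9y + 10)) = -198/(9(9y + 10)).
For y > 0 we have 9y + 10 > 9y, so |(9y - 12)/(9y + 10) − 1| = 198/(9(9y + 10)) < 198/(9·9y) = (22/9)/y.
Thus |(9y - 12)/(9y + 10) − 1| < ϵ whenever y > (22/9)/ϵ.
Take M = (22/9)/ϵ. If y > M then |(9y - 12)/(9y + 10) − 1| < (22/9)/y < ϵ.

M = (22/9)/ϵ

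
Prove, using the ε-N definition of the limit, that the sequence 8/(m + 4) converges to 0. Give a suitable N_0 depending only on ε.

N_0 = 8/ε

Let ε > 0. For m ≥ 1, |8/(m + 4) − 0| = 8/(m + 4) ≤ 8/m.
We need 8/m < ε, i.e. m > 8/ε.
Take N_0 = 8/ε. If m > N_0 then |8/(m + 4)| ≤ 8/m < ε.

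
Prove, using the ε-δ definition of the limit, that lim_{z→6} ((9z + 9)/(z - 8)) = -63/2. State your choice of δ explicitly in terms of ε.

δ = min(1, (2/81)ε)

Let ε > 0. We want δ > 0 with 0 < |z − 6| < δ ⇒ |(9z + 9)/(z - 8) + 63/2| < ε.
Combining over a common denominator, (9z + 9)/(z - 8) + 63/2 = [(9z + 9)·(-2) − 63·(z - 8)] / [(-2)·(z - 8)] = -81(z − 6) / ((-2)(z - 8)).
So |(9z + 9)/(z - 8) + 63/2| = 81|z − 6| / (2·|z − 8|).
Restrict δ ≤ 1. Then |z − 6| < 1 gives |z − 8| = |(z − 6) + (-2)| ≥ 2 − 1 = 1.
Hence |(9z + 9)/(z - 8) + 63/2| < 81|z − 6|/(2·1) = (81/2)|z − 6|, which is < ε once |z − 6| < (2/81)ε.
Take δ = min(1, (2/81)ε). Then 0 < |z − 6| < δ forces both bounds, so |(9z + 9)/(z - 8) + 63/2| < ε.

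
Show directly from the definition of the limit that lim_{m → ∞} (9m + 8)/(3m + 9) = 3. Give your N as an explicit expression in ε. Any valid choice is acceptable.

Let ε > 0 be given. For m ≥ 1, |(9m + 8)/(3m + 9) − 3| = |-57|/(3(3m + 9)) = 57/(3(3m + 9)).
Since 3m + 9 ≥ 3m for m ≥ 1, this is ≤ 57/(3·3m) = (19/3)/m.
So |(9m + 8)/(3m + 9) − 3| < ε whenever m > (19/3)/ε.
Take N = (19/3)/ε. If m > N then |(9m + 8)/(3m + 9) − 3| ≤ (19/3)/m < ε.

N = (19/3)/ε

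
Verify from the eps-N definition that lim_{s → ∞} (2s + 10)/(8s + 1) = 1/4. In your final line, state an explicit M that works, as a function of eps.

M = (39/32)/eps

Fix eps > 0. We seek M > 0 such that s > M implies |(2s + 10)/(8s + 1) − (1/4)| < eps.
(2s + 10)/(8s + 1) − (1/4) = (8(2s + 10) − 2(8s + 1)) / (8(8s + 1)) = 78/(8(8s + 1)).
For s > 0 we have 8s + 1 > 8s, so |(2s + 10)/(8s + 1) − (1/4)| = 78/(8(8s + 1)) < 78/(8·8s) = (39/32)/s.
Thus |(2s + 10)/(8s + 1) − (1/4)| < eps whenever s > (39/32)/eps.
Take M = (39/32)/eps. If s > M then |(2s + 10)/(8s + 1) − (1/4)| < (39/32)/s < eps.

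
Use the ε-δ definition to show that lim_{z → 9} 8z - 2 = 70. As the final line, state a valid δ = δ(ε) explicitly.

Fix ε > 0. We need δ > 0 so that 0 < |z − 9| < δ implies |(8z - 2) − 70| < ε.
Since (8z - 2) − 70 = 8(z − 9), we have |(8z - 2) − 70| = 8|z − 9|.
Thus it suffices that |z − 9| < ε/8.
Choosing δ = ε/8 gives |(8z - 2) − 70| = 8|z − 9| < ε whenever |z − 9| < δ.

δ = ε/8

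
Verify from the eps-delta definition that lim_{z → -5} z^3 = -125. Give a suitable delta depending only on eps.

delta = min(1, eps/91)

Let eps > 0 be given. We seek delta > 0 with 0 < |z + 5| < delta ⇒ |z^3 + 125| < eps.
Factor: z^3 + 125 = (z + 5)(z^2 - 5z + 25), so |z^3 + 125| = |z + 5|·|z^2 - 5z + 25|.
Impose delta ≤ 1 so that |z| < 6; then |z^2 - 5z + 25| ≤ 91.
Hence |z^3 + 125| ≤ 91|z + 5|, which is < eps once |z + 5| < eps/91.
Take delta = min(1, eps/91). If 0 < |z + 5| < delta then both bounds hold and |z^3 + 125| ≤ 91|z + 5| < 91·(eps/91) = eps.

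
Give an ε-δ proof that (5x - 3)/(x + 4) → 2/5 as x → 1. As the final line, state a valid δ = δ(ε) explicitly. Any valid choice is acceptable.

Fix ε > 0. We want δ > 0 with 0 < |x − 1| < δ ⇒ |(5x - 3)/(x + 4) − (2/5)| < ε.
Combining over a common denominator, (5x - 3)/(x + 4) − (2/5) = [(5x - 3)·5 − 2·(x + 4)] / [5·(x + 4)] = 23(x − 1) / (5(x + 4)).
So |(5x - 3)/(x + 4) − (2/5)| = 23|x − 1| / (5·|x + 4|).
Require δ ≤ 5/2, so |x + 4| ≥ |5| − |x − 1| > 5 − 5/2 = 5/2.
Hence |(5x - 3)/(x + 4) − (2/5)| < 23|x − 1|/(5·(5/2)) = (46/25)|x − 1|, which is < ε once |x − 1| < (25/46)ε.
Take δ = min(5/2, (25/46)ε). Then 0 < |x − 1| < δ forces both bounds, so |(5x - 3)/(x + 4) − (2/5)| < ε.

δ = min(5/2, (25/46)ε)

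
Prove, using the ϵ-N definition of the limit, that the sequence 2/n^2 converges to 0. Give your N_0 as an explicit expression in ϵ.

N_0 = (2/ϵ)^{1/2}

Let ϵ > 0. For n ≥ 1, |2/n^2 − 0| = 2/n^2.
2/n^2 < ϵ ⇔ n^2 > 2/ϵ ⇔ n > (2/ϵ)^{1/2}.
Take N_0 = (2/ϵ)^{1/2}. Then n > N_0 implies 2/n^2 < ϵ.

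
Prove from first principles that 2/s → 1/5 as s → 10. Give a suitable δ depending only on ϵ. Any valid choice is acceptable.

δ = min(5, 25ϵ)

Suppose ϵ > 0. We seek δ > 0 such that 0 < |s − 10| < δ implies |2/s − (1/5)| < ϵ.
|2/s − (1/5)| = 2·|10 − s|/(10·|s|) = 2|s − 10|/(10|s|).
Require δ ≤ 5 so that |s| > 10 − 5 = 5, hence 10|s| > 50.
Then |2/s − (1/5)| < 2|s − 10|/50, which is < ϵ when |s − 10| < 25ϵ.
Take δ = min(5, 25ϵ). Then 0 < |s − 10| < δ gives both |s − 10| < 5 and |s − 10| < 25ϵ, so |2/s − (1/5)| < ϵ.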